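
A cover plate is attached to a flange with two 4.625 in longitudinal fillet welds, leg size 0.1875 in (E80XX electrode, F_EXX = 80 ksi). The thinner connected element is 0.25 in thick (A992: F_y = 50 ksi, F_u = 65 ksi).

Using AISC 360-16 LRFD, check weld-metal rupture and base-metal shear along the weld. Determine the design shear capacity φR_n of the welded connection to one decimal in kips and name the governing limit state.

Weld metal: throat = 0.707×0.1875 = 0.13256 in, L = 2×4.625 = 9.25 in. φR_n = 0.75 × 0.6 × 80 × 0.13256 × 9.25 = 44.1 kips.
Base metal shear (0.25 in plate): yield φR_n = 1.0×0.6×50×0.25×9.25 = 69.4 kips; rupture φR_n = 0.75×0.6×65×0.25×9.25 = 67.6 kips; take 67.6 kips (rupture).
Governing: min(44.1, 67.6) = 44.1 kips → weld metal.

44.1 kips (weld metal governs)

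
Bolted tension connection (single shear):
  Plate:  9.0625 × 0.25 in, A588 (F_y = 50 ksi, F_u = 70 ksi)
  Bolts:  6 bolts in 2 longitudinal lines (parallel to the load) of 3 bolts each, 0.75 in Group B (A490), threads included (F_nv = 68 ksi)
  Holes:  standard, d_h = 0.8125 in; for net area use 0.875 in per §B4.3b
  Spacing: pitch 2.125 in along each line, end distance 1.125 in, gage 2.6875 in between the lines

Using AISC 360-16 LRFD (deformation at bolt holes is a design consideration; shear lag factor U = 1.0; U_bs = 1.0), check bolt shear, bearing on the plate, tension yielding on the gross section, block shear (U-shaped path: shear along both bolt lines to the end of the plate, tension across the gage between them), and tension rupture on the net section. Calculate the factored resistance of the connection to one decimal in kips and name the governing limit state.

74.0 kips (block shear governs)

Bolt shear: A_b = π(0.75)²/4 = 0.44179 in². φR_n = 0.75 × 68 × 0.44179 × 6 × 1 = 135.2 kips.
Bearing (0.25 in plate, F_u = 70 ksi): end bolts L_c = 1.125 − 0.8125/2 = 0.71875, R_n = min(1.2×0.71875×0.25×70, 2.4×0.75×0.25×70) = 15.094 kips/bolt; interior L_c = 2.125 − 0.8125 = 1.3125, R_n = 27.563 kips/bolt. φR_n = 0.75 × (2×15.094 + 4×27.563) = 105.3 kips.
Tension yield (gross): A_g = 9.0625×0.25 = 2.2656 in². φR_n = 0.90 × 50 × 2.2656 = 102.0 kips.
Block shear: shear path 2×[1.125+2×2.125] = 2×5.375 in, A_gv = 2.6875, A_nv = 2×(5.375 − 2.5×0.875)×0.25 = 1.5938 in²; tension across gage: (2.6875 − 1×0.875)×0.25 = 0.45313 in². R_n = min(0.6×70×1.5938, 0.6×50×2.6875) + 1.0×70×0.45313 = min(66.94, 80.625) + 31.719 = 98.659 kips. φR_n = 0.75 × 98.659 = 74.0 kips.
Tension rupture (net): A_n = (9.0625 − 2×0.875)×0.25 = 1.8281 in² (U = 1.0, A_e = A_n). φR_n = 0.75 × 70 × 1.8281 = 96.0 kips.
Governing: min(135.2, 105.3, 102.0, 74.0, 96.0) = 74.0 kips → block shear.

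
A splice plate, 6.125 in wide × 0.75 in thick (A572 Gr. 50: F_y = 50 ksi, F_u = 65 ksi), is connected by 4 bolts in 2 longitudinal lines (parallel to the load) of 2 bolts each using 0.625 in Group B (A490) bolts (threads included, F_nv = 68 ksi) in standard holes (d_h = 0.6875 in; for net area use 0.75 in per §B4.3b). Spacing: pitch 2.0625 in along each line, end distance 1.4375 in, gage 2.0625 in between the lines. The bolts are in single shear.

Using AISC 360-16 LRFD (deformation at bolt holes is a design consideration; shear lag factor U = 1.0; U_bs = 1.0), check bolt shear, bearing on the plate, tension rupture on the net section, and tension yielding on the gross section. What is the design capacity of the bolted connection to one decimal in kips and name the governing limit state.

Bolt shear: A_b = π(0.625)²/4 = 0.3068 in². φR_n = 0.75 × 68 × 0.3068 × 4 × 1 = 62.6 kips.
Bearing (0.75 in plate, F_u = 65 ksi): end bolts L_c = 1.4375 − 0.6875/2 = 1.09375, R_n = min(1.2×1.09375×0.75×65, 2.4×0.625×0.75×65) = 63.984 kips/bolt; interior L_c = 2.0625 − 0.6875 = 1.375, R_n = 73.125 kips/bolt. φR_n = 0.75 × (2×63.984 + 2×73.125) = 205.7 kips.
Tension rupture (net): A_n = (6.125 − 2×0.75)×0.75 = 3.4688 in² (U = 1.0, A_e = A_n). φR_n = 0.75 × 65 × 3.4688 = 169.1 kips.
Tension yield (gross): A_g = 6.125×0.75 = 4.5938 in². φR_n = 0.90 × 50 × 4.5938 = 206.7 kips.
Governing: min(62.6, 205.7, 169.1, 206.7) = 62.6 kips → bolt shear.

62.6 kips (bolt shear governs)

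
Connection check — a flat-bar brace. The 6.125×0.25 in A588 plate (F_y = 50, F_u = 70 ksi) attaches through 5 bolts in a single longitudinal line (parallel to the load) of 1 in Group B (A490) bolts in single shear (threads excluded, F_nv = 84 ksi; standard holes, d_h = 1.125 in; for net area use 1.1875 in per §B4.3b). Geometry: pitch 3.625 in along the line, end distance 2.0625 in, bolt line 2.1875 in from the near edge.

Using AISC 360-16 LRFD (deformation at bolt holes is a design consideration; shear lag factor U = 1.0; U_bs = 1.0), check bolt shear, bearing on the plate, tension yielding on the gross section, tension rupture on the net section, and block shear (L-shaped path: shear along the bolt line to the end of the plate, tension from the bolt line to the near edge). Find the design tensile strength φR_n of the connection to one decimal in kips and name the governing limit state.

Bolt shear: A_b = π(1)²/4 = 0.7854 in². φR_n = 0.75 × 84 × 0.7854 × 5 × 1 = 247.4 kips.
Bearing (0.25 in plate, F_u = 70 ksi): end bolts L_c = 2.0625 − 1.125/2 = 1.5, R_n = min(1.2×1.5×0.25×70, 2.4×1×0.25×70) = 31.5 kips/bolt; interior L_c = 3.625 − 1.125 = 2.5, R_n = 42 kips/bolt. φR_n = 0.75 × (1×31.5 + 4×42) = 149.6 kips.
Tension yield (gross): A_g = 6.125×0.25 = 1.5313 in². φR_n = 0.90 × 50 × 1.5313 = 68.9 kips.
Tension rupture (net): A_n = (6.125 − 1×1.1875)×0.25 = 1.2344 in² (U = 1.0, A_e = A_n). φR_n = 0.75 × 70 × 1.2344 = 64.8 kips.
Block shear: shear path 1×[2.0625+4×3.625] = 1×16.5625 in, A_gv = 4.1406, A_nv = 1×(16.5625 − 4.5×1.1875)×0.25 = 2.8047 in²; tension to near edge: (2.1875 − 0.5×1.1875)×0.25 = 0.39844 in². R_n = min(0.6×70×2.8047, 0.6×50×4.1406) + 1.0×70×0.39844 = min(117.8, 124.22) + 27.891 = 145.69 kips. φR_n = 0.75 × 145.69 = 109.3 kips.
Governing: min(247.4, 149.6, 68.9, 64.8, 109.3) = 64.8 kips → net-section rupture.

64.8 kips (net-section rupture governs)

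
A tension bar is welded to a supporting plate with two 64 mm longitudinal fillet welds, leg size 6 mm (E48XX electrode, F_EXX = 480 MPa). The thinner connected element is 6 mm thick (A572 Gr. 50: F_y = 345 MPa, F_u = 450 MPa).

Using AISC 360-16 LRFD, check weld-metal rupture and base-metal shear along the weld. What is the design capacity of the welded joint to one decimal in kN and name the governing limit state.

117.3 kN (weld metal governs)

Weld metal: throat = 0.707×6 = 4.242 mm, L = 2×64 = 128 mm. φR_n = 0.75 × 0.6 × 480 × 4.242 × 128 = 117.3 kN.
Base metal shear (6 mm plate): yield φR_n = 1.0×0.6×345×6×128 = 159.0 kN; rupture φR_n = 0.75×0.6×450×6×128 = 155.5 kN; take 155.5 kN (rupture).
Governing: min(117.3, 155.5) = 117.3 kN → weld metal.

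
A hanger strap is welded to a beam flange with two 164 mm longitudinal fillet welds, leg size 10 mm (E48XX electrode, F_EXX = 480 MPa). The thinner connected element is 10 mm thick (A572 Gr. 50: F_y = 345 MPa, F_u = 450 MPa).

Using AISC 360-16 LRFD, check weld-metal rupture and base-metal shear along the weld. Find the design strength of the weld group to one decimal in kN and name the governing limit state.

500.9 kN (weld metal governs)

Weld metal: throat = 0.707×10 = 7.07 mm, L = 2×164 = 328 mm. φR_n = 0.75 × 0.6 × 480 × 7.07 × 328 = 500.9 kN.
Base metal shear (10 mm plate): yield φR_n = 1.0×0.6×345×10×328 = 679.0 kN; rupture φR_n = 0.75×0.6×450×10×328 = 664.2 kN; take 664.2 kN (rupture).
Governing: min(500.9, 664.2) = 500.9 kN → weld metal.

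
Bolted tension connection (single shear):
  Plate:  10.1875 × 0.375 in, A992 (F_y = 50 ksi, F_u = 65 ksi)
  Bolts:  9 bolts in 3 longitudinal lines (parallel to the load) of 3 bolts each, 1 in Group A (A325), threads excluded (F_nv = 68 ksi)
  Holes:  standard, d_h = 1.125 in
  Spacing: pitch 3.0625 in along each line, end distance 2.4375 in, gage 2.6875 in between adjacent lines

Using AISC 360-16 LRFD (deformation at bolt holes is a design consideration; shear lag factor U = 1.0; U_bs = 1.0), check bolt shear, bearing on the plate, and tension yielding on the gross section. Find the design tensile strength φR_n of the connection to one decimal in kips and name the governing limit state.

171.9 kips (gross-section yield governs)

Bolt shear: A_b = π(1)²/4 = 0.7854 in². φR_n = 0.75 × 68 × 0.7854 × 9 × 1 = 360.5 kips.
Bearing (0.375 in plate, F_u = 65 ksi): end bolts L_c = 2.4375 − 1.125/2 = 1.875, R_n = min(1.2×1.875×0.375×65, 2.4×1×0.375×65) = 54.844 kips/bolt; interior L_c = 3.0625 − 1.125 = 1.9375, R_n = 56.672 kips/bolt. φR_n = 0.75 × (3×54.844 + 6×56.672) = 378.4 kips.
Tension yield (gross): A_g = 10.1875×0.375 = 3.8203 in². φR_n = 0.90 × 50 × 3.8203 = 171.9 kips.
Governing: min(360.5, 378.4, 171.9) = 171.9 kips → gross-section yield.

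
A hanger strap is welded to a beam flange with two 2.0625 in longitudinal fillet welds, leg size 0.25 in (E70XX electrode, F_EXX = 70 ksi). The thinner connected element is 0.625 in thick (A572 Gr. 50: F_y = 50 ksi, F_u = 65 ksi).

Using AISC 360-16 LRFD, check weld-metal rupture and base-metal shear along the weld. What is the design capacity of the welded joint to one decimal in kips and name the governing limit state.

Weld metal: throat = 0.707×0.25 = 0.17675 in, L = 2×2.0625 = 4.125 in. φR_n = 0.75 × 0.6 × 70 × 0.17675 × 4.125 = 23.0 kips.
Base metal shear (0.625 in plate): yield φR_n = 1.0×0.6×50×0.625×4.125 = 77.3 kips; rupture φR_n = 0.75×0.6×65×0.625×4.125 = 75.4 kips; take 75.4 kips (rupture).
Governing: min(23.0, 75.4) = 23.0 kips → weld metal.

23.0 kips (weld metal governs)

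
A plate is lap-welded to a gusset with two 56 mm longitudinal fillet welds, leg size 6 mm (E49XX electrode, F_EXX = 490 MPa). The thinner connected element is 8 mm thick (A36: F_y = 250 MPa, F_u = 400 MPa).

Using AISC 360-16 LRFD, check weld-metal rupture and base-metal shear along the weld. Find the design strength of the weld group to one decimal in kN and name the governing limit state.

104.8 kN (weld metal governs)

Weld metal: throat = 0.707×6 = 4.242 mm, L = 2×56 = 112 mm. φR_n = 0.75 × 0.6 × 490 × 4.242 × 112 = 104.8 kN.
Base metal shear (8 mm plate): yield φR_n = 1.0×0.6×250×8×112 = 134.4 kN; rupture φR_n = 0.75×0.6×400×8×112 = 161.3 kN; take 134.4 kN (yield).
Governing: min(104.8, 134.4) = 104.8 kN → weld metal.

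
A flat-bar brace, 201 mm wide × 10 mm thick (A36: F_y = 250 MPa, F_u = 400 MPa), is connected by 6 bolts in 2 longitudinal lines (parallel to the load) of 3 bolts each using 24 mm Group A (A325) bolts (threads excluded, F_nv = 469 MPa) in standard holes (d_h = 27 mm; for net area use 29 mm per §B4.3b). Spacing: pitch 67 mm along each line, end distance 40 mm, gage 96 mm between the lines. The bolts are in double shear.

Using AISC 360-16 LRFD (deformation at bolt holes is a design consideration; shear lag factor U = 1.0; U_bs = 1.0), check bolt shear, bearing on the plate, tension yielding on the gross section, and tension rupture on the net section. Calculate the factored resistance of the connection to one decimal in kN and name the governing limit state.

Bolt shear: A_b = π(24)²/4 = 452.39 mm². φR_n = 0.75 × 469 × 452.39 × 6 × 2 = 1909.5 kN.
Bearing (10 mm plate, F_u = 400 MPa): end bolts L_c = 40 − 27/2 = 26.5, R_n = min(1.2×26.5×10×400, 2.4×24×10×400) = 127.2 kN/bolt; interior L_c = 67 − 27 = 40, R_n = 192 kN/bolt. φR_n = 0.75 × (2×127.2 + 4×192) = 766.8 kN.
Tension yield (gross): A_g = 201×10 = 2010 mm². φR_n = 0.90 × 250 × 2010 = 452.3 kN.
Tension rupture (net): A_n = (201 − 2×29)×10 = 1430 mm² (U = 1.0, A_e = A_n). φR_n = 0.75 × 400 × 1430 = 429.0 kN.
Governing: min(1909.5, 766.8, 452.3, 429.0) = 429.0 kN → net-section rupture.

429.0 kN (net-section rupture governs)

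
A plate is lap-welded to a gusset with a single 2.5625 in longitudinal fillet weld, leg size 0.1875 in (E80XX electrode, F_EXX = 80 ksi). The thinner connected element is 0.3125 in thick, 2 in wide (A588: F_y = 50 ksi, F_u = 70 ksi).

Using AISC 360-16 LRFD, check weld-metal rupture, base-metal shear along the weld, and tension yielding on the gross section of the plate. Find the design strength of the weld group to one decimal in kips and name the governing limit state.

12.2 kips (weld metal governs)

Weld metal: throat = 0.707×0.1875 = 0.13256 in, L = 2.5625 in. φR_n = 0.75 × 0.6 × 80 × 0.13256 × 2.5625 = 12.2 kips.
Base metal shear (0.3125 in plate): yield φR_n = 1.0×0.6×50×0.3125×2.5625 = 24.0 kips; rupture φR_n = 0.75×0.6×70×0.3125×2.5625 = 25.2 kips; take 24.0 kips (yield).
Tension yield (gross): A_g = 2×0.3125 = 0.625 in². φR_n = 0.90 × 50 × 0.625 = 28.1 kips.
Governing: min(12.2, 24.0, 28.1) = 12.2 kips → weld metal.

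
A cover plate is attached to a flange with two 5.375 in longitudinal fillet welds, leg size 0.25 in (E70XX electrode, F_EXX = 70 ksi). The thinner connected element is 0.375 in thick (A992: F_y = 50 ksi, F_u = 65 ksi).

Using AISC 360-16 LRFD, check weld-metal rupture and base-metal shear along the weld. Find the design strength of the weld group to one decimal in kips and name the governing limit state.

Weld metal: throat = 0.707×0.25 = 0.17675 in, L = 2×5.375 = 10.75 in. φR_n = 0.75 × 0.6 × 70 × 0.17675 × 10.75 = 59.9 kips.
Base metal shear (0.375 in plate): yield φR_n = 1.0×0.6×50×0.375×10.75 = 120.9 kips; rupture φR_n = 0.75×0.6×65×0.375×10.75 = 117.9 kips; take 117.9 kips (rupture).
Governing: min(59.9, 117.9) = 59.9 kips → weld metal.

59.9 kips (weld metal governs)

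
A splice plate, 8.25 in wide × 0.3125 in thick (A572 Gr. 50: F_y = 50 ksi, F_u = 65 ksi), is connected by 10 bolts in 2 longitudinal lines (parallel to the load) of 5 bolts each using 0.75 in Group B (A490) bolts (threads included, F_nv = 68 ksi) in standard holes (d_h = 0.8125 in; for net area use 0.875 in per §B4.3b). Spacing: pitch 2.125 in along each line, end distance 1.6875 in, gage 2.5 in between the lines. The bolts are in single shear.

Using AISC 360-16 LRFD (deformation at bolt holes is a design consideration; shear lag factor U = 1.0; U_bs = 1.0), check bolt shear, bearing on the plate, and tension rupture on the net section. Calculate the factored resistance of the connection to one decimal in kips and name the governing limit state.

Bolt shear: A_b = π(0.75)²/4 = 0.44179 in². φR_n = 0.75 × 68 × 0.44179 × 10 × 1 = 225.3 kips.
Bearing (0.3125 in plate, F_u = 65 ksi): end bolts L_c = 1.6875 − 0.8125/2 = 1.28125, R_n = min(1.2×1.28125×0.3125×65, 2.4×0.75×0.3125×65) = 31.23 kips/bolt; interior L_c = 2.125 − 0.8125 = 1.3125, R_n = 31.992 kips/bolt. φR_n = 0.75 × (2×31.23 + 8×31.992) = 238.8 kips.
Tension rupture (net): A_n = (8.25 − 2×0.875)×0.3125 = 2.0313 in² (U = 1.0, A_e = A_n). φR_n = 0.75 × 65 × 2.0313 = 99.0 kips.
Governing: min(225.3, 238.8, 99.0) = 99.0 kips → net-section rupture.

99.0 kips (net-section rupture governs)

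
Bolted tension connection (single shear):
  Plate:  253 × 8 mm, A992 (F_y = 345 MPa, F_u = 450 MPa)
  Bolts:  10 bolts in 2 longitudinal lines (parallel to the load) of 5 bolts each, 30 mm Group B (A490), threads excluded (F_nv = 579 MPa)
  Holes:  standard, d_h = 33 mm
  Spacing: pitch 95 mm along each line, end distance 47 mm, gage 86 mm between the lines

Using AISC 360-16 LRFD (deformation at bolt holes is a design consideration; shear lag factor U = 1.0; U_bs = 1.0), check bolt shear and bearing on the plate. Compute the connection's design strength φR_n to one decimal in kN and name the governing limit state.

Bolt shear: A_b = π(30)²/4 = 706.86 mm². φR_n = 0.75 × 579 × 706.86 × 10 × 1 = 3069.5 kN.
Bearing (8 mm plate, F_u = 450 MPa): end bolts L_c = 47 − 33/2 = 30.5, R_n = min(1.2×30.5×8×450, 2.4×30×8×450) = 131.76 kN/bolt; interior L_c = 95 − 33 = 62, R_n = 259.2 kN/bolt. φR_n = 0.75 × (2×131.76 + 8×259.2) = 1752.8 kN.
Governing: min(3069.5, 1752.8) = 1752.8 kN → bearing.

1752.8 kN (bearing governs)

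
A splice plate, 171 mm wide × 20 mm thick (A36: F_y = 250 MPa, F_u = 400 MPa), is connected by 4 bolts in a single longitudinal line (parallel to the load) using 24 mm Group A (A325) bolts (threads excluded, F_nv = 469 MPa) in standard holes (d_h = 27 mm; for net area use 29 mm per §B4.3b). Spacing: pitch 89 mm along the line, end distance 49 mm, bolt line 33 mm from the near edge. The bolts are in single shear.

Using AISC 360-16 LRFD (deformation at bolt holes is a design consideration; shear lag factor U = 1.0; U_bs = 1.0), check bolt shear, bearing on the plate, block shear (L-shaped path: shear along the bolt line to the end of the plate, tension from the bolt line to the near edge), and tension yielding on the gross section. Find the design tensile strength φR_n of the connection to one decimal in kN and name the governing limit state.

636.5 kN (bolt shear governs)

Bolt shear: A_b = π(24)²/4 = 452.39 mm². φR_n = 0.75 × 469 × 452.39 × 4 × 1 = 636.5 kN.
Bearing (20 mm plate, F_u = 400 MPa): end bolts L_c = 49 − 27/2 = 35.5, R_n = min(1.2×35.5×20×400, 2.4×24×20×400) = 340.8 kN/bolt; interior L_c = 89 − 27 = 62, R_n = 460.8 kN/bolt. φR_n = 0.75 × (1×340.8 + 3×460.8) = 1292.4 kN.
Block shear: shear path 1×[49+3×89] = 1×316 mm, A_gv = 6320, A_nv = 1×(316 − 3.5×29)×20 = 4290 mm²; tension to near edge: (33 − 0.5×29)×20 = 370 mm². R_n = min(0.6×400×4290, 0.6×250×6320) + 1.0×400×370 = min(1029.6, 948) + 148 = 1096 kN. φR_n = 0.75 × 1096 = 822.0 kN.
Tension yield (gross): A_g = 171×20 = 3420 mm². φR_n = 0.90 × 250 × 3420 = 769.5 kN.
Governing: min(636.5, 1292.4, 822.0, 769.5) = 636.5 kN → bolt shear.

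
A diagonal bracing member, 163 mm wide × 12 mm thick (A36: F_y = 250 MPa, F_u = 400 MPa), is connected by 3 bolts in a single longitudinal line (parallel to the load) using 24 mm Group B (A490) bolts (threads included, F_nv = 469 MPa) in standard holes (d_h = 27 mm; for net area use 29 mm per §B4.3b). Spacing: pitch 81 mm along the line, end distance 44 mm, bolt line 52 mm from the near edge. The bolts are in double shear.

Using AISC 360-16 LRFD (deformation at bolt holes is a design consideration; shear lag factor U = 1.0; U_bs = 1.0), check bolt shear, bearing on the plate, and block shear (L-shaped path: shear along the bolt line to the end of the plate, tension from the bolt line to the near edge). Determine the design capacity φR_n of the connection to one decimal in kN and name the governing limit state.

413.1 kN (block shear governs)

Bolt shear: A_b = π(24)²/4 = 452.39 mm². φR_n = 0.75 × 469 × 452.39 × 3 × 2 = 954.8 kN.
Bearing (12 mm plate, F_u = 400 MPa): end bolts L_c = 44 − 27/2 = 30.5, R_n = min(1.2×30.5×12×400, 2.4×24×12×400) = 175.68 kN/bolt; interior L_c = 81 − 27 = 54, R_n = 276.48 kN/bolt. φR_n = 0.75 × (1×175.68 + 2×276.48) = 546.5 kN.
Block shear: shear path 1×[44+2×81] = 1×206 mm, A_gv = 2472, A_nv = 1×(206 − 2.5×29)×12 = 1602 mm²; tension to near edge: (52 − 0.5×29)×12 = 450 mm². R_n = min(0.6×400×1602, 0.6×250×2472) + 1.0×400×450 = min(384.48, 370.8) + 180 = 550.8 kN. φR_n = 0.75 × 550.8 = 413.1 kN.
Governing: min(954.8, 546.5, 413.1) = 413.1 kN → block shear.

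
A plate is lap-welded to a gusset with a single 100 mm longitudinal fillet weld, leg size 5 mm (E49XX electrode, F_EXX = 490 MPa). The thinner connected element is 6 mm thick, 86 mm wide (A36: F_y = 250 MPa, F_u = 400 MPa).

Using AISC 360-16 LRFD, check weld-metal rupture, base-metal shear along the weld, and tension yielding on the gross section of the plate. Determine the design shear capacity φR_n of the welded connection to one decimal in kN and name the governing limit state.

77.9 kN (weld metal governs)

Weld metal: throat = 0.707×5 = 3.535 mm, L = 100 mm. φR_n = 0.75 × 0.6 × 490 × 3.535 × 100 = 77.9 kN.
Base metal shear (6 mm plate): yield φR_n = 1.0×0.6×250×6×100 = 90.0 kN; rupture φR_n = 0.75×0.6×400×6×100 = 108.0 kN; take 90.0 kN (yield).
Tension yield (gross): A_g = 86×6 = 516 mm². φR_n = 0.90 × 250 × 516 = 116.1 kN.
Governing: min(77.9, 90.0, 116.1) = 77.9 kN → weld metal.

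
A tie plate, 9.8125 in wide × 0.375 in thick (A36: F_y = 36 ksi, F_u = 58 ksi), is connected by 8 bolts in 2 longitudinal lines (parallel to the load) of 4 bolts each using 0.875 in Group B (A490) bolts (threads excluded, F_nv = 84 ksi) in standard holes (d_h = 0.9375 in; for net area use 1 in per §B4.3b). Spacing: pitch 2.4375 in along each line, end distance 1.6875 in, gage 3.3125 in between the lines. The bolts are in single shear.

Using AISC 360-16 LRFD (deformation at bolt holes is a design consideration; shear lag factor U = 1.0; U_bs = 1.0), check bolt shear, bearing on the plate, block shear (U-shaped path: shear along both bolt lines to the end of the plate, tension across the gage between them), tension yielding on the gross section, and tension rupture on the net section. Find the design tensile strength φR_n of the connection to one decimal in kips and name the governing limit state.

119.2 kips (gross-section yield governs)

Bolt shear: A_b = π(0.875)²/4 = 0.60132 in². φR_n = 0.75 × 84 × 0.60132 × 8 × 1 = 303.1 kips.
Bearing (0.375 in plate, F_u = 58 ksi): end bolts L_c = 1.6875 − 0.9375/2 = 1.21875, R_n = min(1.2×1.21875×0.375×58, 2.4×0.875×0.375×58) = 31.809 kips/bolt; interior L_c = 2.4375 − 0.9375 = 1.5, R_n = 39.15 kips/bolt. φR_n = 0.75 × (2×31.809 + 6×39.15) = 223.9 kips.
Block shear: shear path 2×[1.6875+3×2.4375] = 2×9 in, A_gv = 6.75, A_nv = 2×(9 − 3.5×1)×0.375 = 4.125 in²; tension across gage: (3.3125 − 1×1)×0.375 = 0.86719 in². R_n = min(0.6×58×4.125, 0.6×36×6.75) + 1.0×58×0.86719 = min(143.55, 145.8) + 50.297 = 193.85 kips. φR_n = 0.75 × 193.85 = 145.4 kips.
Tension yield (gross): A_g = 9.8125×0.375 = 3.6797 in². φR_n = 0.90 × 36 × 3.6797 = 119.2 kips.
Tension rupture (net): A_n = (9.8125 − 2×1)×0.375 = 2.9297 in² (U = 1.0, A_e = A_n). φR_n = 0.75 × 58 × 2.9297 = 127.4 kips.
Governing: min(303.1, 223.9, 145.4, 119.2, 127.4) = 119.2 kips → gross-section yield.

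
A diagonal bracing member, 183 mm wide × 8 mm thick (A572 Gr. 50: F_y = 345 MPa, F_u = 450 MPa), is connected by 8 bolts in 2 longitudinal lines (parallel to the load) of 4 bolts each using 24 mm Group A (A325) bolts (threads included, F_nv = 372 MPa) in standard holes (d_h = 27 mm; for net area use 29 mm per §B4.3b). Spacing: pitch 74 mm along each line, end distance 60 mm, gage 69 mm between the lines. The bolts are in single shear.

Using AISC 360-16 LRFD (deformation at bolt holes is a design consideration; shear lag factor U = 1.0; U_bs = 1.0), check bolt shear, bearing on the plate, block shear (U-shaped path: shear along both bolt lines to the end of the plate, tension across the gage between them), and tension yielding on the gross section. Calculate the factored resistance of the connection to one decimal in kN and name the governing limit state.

454.6 kN (gross-section yield governs)

Bolt shear: A_b = π(24)²/4 = 452.39 mm². φR_n = 0.75 × 372 × 452.39 × 8 × 1 = 1009.7 kN.
Bearing (8 mm plate, F_u = 450 MPa): end bolts L_c = 60 − 27/2 = 46.5, R_n = min(1.2×46.5×8×450, 2.4×24×8×450) = 200.88 kN/bolt; interior L_c = 74 − 27 = 47, R_n = 203.04 kN/bolt. φR_n = 0.75 × (2×200.88 + 6×203.04) = 1215.0 kN.
Block shear: shear path 2×[60+3×74] = 2×282 mm, A_gv = 4512, A_nv = 2×(282 − 3.5×29)×8 = 2888 mm²; tension across gage: (69 − 1×29)×8 = 320 mm². R_n = min(0.6×450×2888, 0.6×345×4512) + 1.0×450×320 = min(779.76, 933.98) + 144 = 923.76 kN. φR_n = 0.75 × 923.76 = 692.8 kN.
Tension yield (gross): A_g = 183×8 = 1464 mm². φR_n = 0.90 × 345 × 1464 = 454.6 kN.
Governing: min(1009.7, 1215.0, 692.8, 454.6) = 454.6 kN → gross-section yield.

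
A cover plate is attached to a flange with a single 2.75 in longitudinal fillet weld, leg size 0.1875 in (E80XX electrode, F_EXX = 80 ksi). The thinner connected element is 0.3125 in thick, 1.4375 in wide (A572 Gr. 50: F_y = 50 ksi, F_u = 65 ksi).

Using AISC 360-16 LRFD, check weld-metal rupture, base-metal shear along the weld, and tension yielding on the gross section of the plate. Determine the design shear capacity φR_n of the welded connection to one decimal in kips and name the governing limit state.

Weld metal: throat = 0.707×0.1875 = 0.13256 in, L = 2.75 in. φR_n = 0.75 × 0.6 × 80 × 0.13256 × 2.75 = 13.1 kips.
Base metal shear (0.3125 in plate): yield φR_n = 1.0×0.6×50×0.3125×2.75 = 25.8 kips; rupture φR_n = 0.75×0.6×65×0.3125×2.75 = 25.1 kips; take 25.1 kips (rupture).
Tension yield (gross): A_g = 1.4375×0.3125 = 0.44922 in². φR_n = 0.90 × 50 × 0.44922 = 20.2 kips.
Governing: min(13.1, 25.1, 20.2) = 13.1 kips → weld metal.

13.1 kips (weld metal governs)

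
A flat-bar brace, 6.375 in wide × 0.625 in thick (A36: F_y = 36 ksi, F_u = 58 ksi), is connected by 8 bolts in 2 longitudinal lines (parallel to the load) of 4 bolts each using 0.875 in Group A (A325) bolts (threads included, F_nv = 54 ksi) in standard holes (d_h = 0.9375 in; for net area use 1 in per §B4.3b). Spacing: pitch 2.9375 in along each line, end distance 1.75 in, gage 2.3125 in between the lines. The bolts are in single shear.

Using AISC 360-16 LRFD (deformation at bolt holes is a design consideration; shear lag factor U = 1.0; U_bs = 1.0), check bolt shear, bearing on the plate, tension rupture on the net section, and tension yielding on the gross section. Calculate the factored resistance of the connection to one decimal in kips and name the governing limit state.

Bolt shear: A_b = π(0.875)²/4 = 0.60132 in². φR_n = 0.75 × 54 × 0.60132 × 8 × 1 = 194.8 kips.
Bearing (0.625 in plate, F_u = 58 ksi): end bolts L_c = 1.75 − 0.9375/2 = 1.28125, R_n = min(1.2×1.28125×0.625×58, 2.4×0.875×0.625×58) = 55.734 kips/bolt; interior L_c = 2.9375 − 0.9375 = 2, R_n = 76.125 kips/bolt. φR_n = 0.75 × (2×55.734 + 6×76.125) = 426.2 kips.
Tension rupture (net): A_n = (6.375 − 2×1)×0.625 = 2.7344 in² (U = 1.0, A_e = A_n). φR_n = 0.75 × 58 × 2.7344 = 118.9 kips.
Tension yield (gross): A_g = 6.375×0.625 = 3.9844 in². φR_n = 0.90 × 36 × 3.9844 = 129.1 kips.
Governing: min(194.8, 426.2, 118.9, 129.1) = 118.9 kips → net-section rupture.

118.9 kips (net-section rupture governs)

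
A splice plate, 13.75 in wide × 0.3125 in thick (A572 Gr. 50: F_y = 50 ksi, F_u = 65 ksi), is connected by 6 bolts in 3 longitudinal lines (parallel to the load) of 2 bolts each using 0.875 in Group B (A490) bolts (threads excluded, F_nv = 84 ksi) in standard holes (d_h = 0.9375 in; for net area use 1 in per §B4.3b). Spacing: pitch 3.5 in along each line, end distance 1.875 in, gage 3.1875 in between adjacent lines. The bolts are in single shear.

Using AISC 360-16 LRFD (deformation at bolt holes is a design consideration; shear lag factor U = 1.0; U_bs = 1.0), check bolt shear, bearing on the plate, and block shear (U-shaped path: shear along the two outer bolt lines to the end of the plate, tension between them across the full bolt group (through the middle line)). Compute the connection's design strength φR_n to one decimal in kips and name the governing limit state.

Bolt shear: A_b = π(0.875)²/4 = 0.60132 in². φR_n = 0.75 × 84 × 0.60132 × 6 × 1 = 227.3 kips.
Bearing (0.3125 in plate, F_u = 65 ksi): end bolts L_c = 1.875 − 0.9375/2 = 1.40625, R_n = min(1.2×1.40625×0.3125×65, 2.4×0.875×0.3125×65) = 34.277 kips/bolt; interior L_c = 3.5 − 0.9375 = 2.5625, R_n = 42.656 kips/bolt. φR_n = 0.75 × (3×34.277 + 3×42.656) = 173.1 kips.
Block shear: shear path 2×[1.875+1×3.5] = 2×5.375 in, A_gv = 3.3594, A_nv = 2×(5.375 − 1.5×1)×0.3125 = 2.4219 in²; tension across gage: (6.375 − 2×1)×0.3125 = 1.3672 in². R_n = min(0.6×65×2.4219, 0.6×50×3.3594) + 1.0×65×1.3672 = min(94.454, 100.78) + 88.868 = 183.32 kips. φR_n = 0.75 × 183.32 = 137.5 kips.
Governing: min(227.3, 173.1, 137.5) = 137.5 kips → block shear.

137.5 kips (block shear governs)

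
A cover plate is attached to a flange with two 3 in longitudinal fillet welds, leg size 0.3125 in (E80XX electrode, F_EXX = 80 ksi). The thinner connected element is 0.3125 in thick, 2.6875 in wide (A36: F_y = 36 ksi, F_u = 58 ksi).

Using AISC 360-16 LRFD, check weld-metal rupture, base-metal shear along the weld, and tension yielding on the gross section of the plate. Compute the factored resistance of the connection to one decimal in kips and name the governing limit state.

27.2 kips (gross-section yield governs)

Weld metal: throat = 0.707×0.3125 = 0.22094 in, L = 2×3 = 6 in. φR_n = 0.75 × 0.6 × 80 × 0.22094 × 6 = 47.7 kips.
Base metal shear (0.3125 in plate): yield φR_n = 1.0×0.6×36×0.3125×6 = 40.5 kips; rupture φR_n = 0.75×0.6×58×0.3125×6 = 48.9 kips; take 40.5 kips (yield).
Tension yield (gross): A_g = 2.6875×0.3125 = 0.83984 in². φR_n = 0.90 × 36 × 0.83984 = 27.2 kips.
Governing: min(47.7, 40.5, 27.2) = 27.2 kips → gross-section yield.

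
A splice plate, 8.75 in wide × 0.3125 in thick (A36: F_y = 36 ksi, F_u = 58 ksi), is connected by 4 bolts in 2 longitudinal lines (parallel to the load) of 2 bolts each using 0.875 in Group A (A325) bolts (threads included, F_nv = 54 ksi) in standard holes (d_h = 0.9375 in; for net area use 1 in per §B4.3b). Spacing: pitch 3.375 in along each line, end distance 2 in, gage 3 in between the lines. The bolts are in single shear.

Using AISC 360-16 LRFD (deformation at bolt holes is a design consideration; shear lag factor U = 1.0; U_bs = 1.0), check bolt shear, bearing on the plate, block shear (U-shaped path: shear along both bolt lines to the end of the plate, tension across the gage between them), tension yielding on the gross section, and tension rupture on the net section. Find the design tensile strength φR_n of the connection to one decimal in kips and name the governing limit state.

Bolt shear: A_b = π(0.875)²/4 = 0.60132 in². φR_n = 0.75 × 54 × 0.60132 × 4 × 1 = 97.4 kips.
Bearing (0.3125 in plate, F_u = 58 ksi): end bolts L_c = 2 − 0.9375/2 = 1.53125, R_n = min(1.2×1.53125×0.3125×58, 2.4×0.875×0.3125×58) = 33.305 kips/bolt; interior L_c = 3.375 − 0.9375 = 2.4375, R_n = 38.063 kips/bolt. φR_n = 0.75 × (2×33.305 + 2×38.063) = 107.1 kips.
Block shear: shear path 2×[2+1×3.375] = 2×5.375 in, A_gv = 3.3594, A_nv = 2×(5.375 − 1.5×1)×0.3125 = 2.4219 in²; tension across gage: (3 − 1×1)×0.3125 = 0.625 in². R_n = min(0.6×58×2.4219, 0.6×36×3.3594) + 1.0×58×0.625 = min(84.282, 72.563) + 36.25 = 108.81 kips. φR_n = 0.75 × 108.81 = 81.6 kips.
Tension yield (gross): A_g = 8.75×0.3125 = 2.7344 in². φR_n = 0.90 × 36 × 2.7344 = 88.6 kips.
Tension rupture (net): A_n = (8.75 − 2×1)×0.3125 = 2.1094 in² (U = 1.0, A_e = A_n). φR_n = 0.75 × 58 × 2.1094 = 91.8 kips.
Governing: min(97.4, 107.1, 81.6, 88.6, 91.8) = 81.6 kips → block shear.

81.6 kips (block shear governs)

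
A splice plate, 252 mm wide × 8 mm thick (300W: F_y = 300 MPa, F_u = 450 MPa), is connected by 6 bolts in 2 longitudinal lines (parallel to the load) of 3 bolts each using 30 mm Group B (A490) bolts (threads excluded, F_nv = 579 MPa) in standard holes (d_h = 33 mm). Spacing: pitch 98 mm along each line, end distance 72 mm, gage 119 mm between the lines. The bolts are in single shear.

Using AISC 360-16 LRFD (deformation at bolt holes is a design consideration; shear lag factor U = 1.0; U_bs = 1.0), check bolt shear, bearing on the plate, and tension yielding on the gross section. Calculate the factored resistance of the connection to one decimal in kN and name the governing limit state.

544.3 kN (gross-section yield governs)

Bolt shear: A_b = π(30)²/4 = 706.86 mm². φR_n = 0.75 × 579 × 706.86 × 6 × 1 = 1841.7 kN.
Bearing (8 mm plate, F_u = 450 MPa): end bolts L_c = 72 − 33/2 = 55.5, R_n = min(1.2×55.5×8×450, 2.4×30×8×450) = 239.76 kN/bolt; interior L_c = 98 − 33 = 65, R_n = 259.2 kN/bolt. φR_n = 0.75 × (2×239.76 + 4×259.2) = 1137.2 kN.
Tension yield (gross): A_g = 252×8 = 2016 mm². φR_n = 0.90 × 300 × 2016 = 544.3 kN.
Governing: min(1841.7, 1137.2, 544.3) = 544.3 kN → gross-section yield.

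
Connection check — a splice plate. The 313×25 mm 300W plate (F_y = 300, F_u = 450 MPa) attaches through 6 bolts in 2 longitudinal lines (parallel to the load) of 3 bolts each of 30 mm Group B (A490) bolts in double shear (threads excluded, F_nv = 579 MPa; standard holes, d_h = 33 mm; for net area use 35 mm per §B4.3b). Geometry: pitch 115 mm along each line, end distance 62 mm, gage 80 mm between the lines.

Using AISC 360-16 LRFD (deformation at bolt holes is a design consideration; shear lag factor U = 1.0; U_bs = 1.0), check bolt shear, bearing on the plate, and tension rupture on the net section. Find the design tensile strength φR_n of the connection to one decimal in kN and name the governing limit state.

2050.3 kN (net-section rupture governs)

Bolt shear: A_b = π(30)²/4 = 706.86 mm². φR_n = 0.75 × 579 × 706.86 × 6 × 2 = 3683.4 kN.
Bearing (25 mm plate, F_u = 450 MPa): end bolts L_c = 62 − 33/2 = 45.5, R_n = min(1.2×45.5×25×450, 2.4×30×25×450) = 614.25 kN/bolt; interior L_c = 115 − 33 = 82, R_n = 810 kN/bolt. φR_n = 0.75 × (2×614.25 + 4×810) = 3351.4 kN.
Tension rupture (net): A_n = (313 − 2×35)×25 = 6075 mm² (U = 1.0, A_e = A_n). φR_n = 0.75 × 450 × 6075 = 2050.3 kN.
Governing: min(3683.4, 3351.4, 2050.3) = 2050.3 kN → net-section rupture.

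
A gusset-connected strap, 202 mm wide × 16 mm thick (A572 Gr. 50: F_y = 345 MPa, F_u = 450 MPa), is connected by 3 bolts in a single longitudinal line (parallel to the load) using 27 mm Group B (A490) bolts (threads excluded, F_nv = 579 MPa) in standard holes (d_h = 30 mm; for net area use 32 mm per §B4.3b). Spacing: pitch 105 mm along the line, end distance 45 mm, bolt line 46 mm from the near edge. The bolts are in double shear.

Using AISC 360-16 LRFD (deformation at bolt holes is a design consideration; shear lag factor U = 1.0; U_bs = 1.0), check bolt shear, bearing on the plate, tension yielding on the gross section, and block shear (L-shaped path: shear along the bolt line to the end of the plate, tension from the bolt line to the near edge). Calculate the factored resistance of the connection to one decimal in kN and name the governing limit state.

729.0 kN (block shear governs)

Bolt shear: A_b = π(27)²/4 = 572.56 mm². φR_n = 0.75 × 579 × 572.56 × 3 × 2 = 1491.8 kN.
Bearing (16 mm plate, F_u = 450 MPa): end bolts L_c = 45 − 30/2 = 30, R_n = min(1.2×30×16×450, 2.4×27×16×450) = 259.2 kN/bolt; interior L_c = 105 − 30 = 75, R_n = 466.56 kN/bolt. φR_n = 0.75 × (1×259.2 + 2×466.56) = 894.2 kN.
Tension yield (gross): A_g = 202×16 = 3232 mm². φR_n = 0.90 × 345 × 3232 = 1003.5 kN.
Block shear: shear path 1×[45+2×105] = 1×255 mm, A_gv = 4080, A_nv = 1×(255 − 2.5×32)×16 = 2800 mm²; tension to near edge: (46 − 0.5×32)×16 = 480 mm². R_n = min(0.6×450×2800, 0.6×345×4080) + 1.0×450×480 = min(756, 844.56) + 216 = 972 kN. φR_n = 0.75 × 972 = 729.0 kN.
Governing: min(1491.8, 894.2, 1003.5, 729.0) = 729.0 kN → block shear.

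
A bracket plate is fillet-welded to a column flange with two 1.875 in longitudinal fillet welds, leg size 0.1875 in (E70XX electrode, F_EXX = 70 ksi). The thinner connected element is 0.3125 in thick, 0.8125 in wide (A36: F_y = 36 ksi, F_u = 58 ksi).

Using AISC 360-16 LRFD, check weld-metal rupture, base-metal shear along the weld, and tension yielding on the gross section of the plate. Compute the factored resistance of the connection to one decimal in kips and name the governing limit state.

8.2 kips (gross-section yield governs)

Weld metal: throat = 0.707×0.1875 = 0.13256 in, L = 2×1.875 = 3.75 in. φR_n = 0.75 × 0.6 × 70 × 0.13256 × 3.75 = 15.7 kips.
Base metal shear (0.3125 in plate): yield φR_n = 1.0×0.6×36×0.3125×3.75 = 25.3 kips; rupture φR_n = 0.75×0.6×58×0.3125×3.75 = 30.6 kips; take 25.3 kips (yield).
Tension yield (gross): A_g = 0.8125×0.3125 = 0.25391 in². φR_n = 0.90 × 36 × 0.25391 = 8.2 kips.
Governing: min(15.7, 25.3, 8.2) = 8.2 kips → gross-section yield.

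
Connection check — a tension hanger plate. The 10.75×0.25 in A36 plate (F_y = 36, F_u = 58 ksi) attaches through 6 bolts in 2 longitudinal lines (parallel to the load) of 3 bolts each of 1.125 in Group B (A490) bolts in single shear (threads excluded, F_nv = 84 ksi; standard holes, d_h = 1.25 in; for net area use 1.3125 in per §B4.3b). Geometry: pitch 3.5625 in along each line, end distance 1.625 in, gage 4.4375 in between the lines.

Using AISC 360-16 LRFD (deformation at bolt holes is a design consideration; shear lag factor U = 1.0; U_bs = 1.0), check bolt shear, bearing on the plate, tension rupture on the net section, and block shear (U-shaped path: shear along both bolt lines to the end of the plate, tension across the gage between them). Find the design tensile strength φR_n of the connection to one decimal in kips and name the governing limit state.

88.4 kips (net-section rupture governs)

Bolt shear: A_b = π(1.125)²/4 = 0.99402 in². φR_n = 0.75 × 84 × 0.99402 × 6 × 1 = 375.7 kips.
Bearing (0.25 in plate, F_u = 58 ksi): end bolts L_c = 1.625 − 1.25/2 = 1, R_n = min(1.2×1×0.25×58, 2.4×1.125×0.25×58) = 17.4 kips/bolt; interior L_c = 3.5625 − 1.25 = 2.3125, R_n = 39.15 kips/bolt. φR_n = 0.75 × (2×17.4 + 4×39.15) = 143.6 kips.
Tension rupture (net): A_n = (10.75 − 2×1.3125)×0.25 = 2.0313 in² (U = 1.0, A_e = A_n). φR_n = 0.75 × 58 × 2.0313 = 88.4 kips.
Block shear: shear path 2×[1.625+2×3.5625] = 2×8.75 in, A_gv = 4.375, A_nv = 2×(8.75 − 2.5×1.3125)×0.25 = 2.7344 in²; tension across gage: (4.4375 − 1×1.3125)×0.25 = 0.78125 in². R_n = min(0.6×58×2.7344, 0.6×36×4.375) + 1.0×58×0.78125 = min(95.157, 94.5) + 45.313 = 139.81 kips. φR_n = 0.75 × 139.81 = 104.9 kips.
Governing: min(375.7, 143.6, 88.4, 104.9) = 88.4 kips → net-section rupture.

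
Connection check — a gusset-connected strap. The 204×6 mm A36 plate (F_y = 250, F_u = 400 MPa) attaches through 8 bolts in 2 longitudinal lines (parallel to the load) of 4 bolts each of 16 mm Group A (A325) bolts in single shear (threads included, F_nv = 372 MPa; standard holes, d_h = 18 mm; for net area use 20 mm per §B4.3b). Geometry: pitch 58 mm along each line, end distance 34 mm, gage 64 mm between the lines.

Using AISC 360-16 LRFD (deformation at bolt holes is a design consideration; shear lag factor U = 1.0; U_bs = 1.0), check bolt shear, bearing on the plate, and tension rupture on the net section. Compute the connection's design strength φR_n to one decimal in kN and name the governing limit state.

Bolt shear: A_b = π(16)²/4 = 201.06 mm². φR_n = 0.75 × 372 × 201.06 × 8 × 1 = 448.8 kN.
Bearing (6 mm plate, F_u = 400 MPa): end bolts L_c = 34 − 18/2 = 25, R_n = min(1.2×25×6×400, 2.4×16×6×400) = 72 kN/bolt; interior L_c = 58 − 18 = 40, R_n = 92.16 kN/bolt. φR_n = 0.75 × (2×72 + 6×92.16) = 522.7 kN.
Tension rupture (net): A_n = (204 − 2×20)×6 = 984 mm² (U = 1.0, A_e = A_n). φR_n = 0.75 × 400 × 984 = 295.2 kN.
Governing: min(448.8, 522.7, 295.2) = 295.2 kN → net-section rupture.

295.2 kN (net-section rupture governs)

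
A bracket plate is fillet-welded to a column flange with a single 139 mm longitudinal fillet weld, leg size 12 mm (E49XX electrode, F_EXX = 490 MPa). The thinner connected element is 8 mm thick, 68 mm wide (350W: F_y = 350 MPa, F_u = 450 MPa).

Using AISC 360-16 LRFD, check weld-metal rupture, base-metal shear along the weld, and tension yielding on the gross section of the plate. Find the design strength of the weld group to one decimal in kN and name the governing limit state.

Weld metal: throat = 0.707×12 = 8.484 mm, L = 139 mm. φR_n = 0.75 × 0.6 × 490 × 8.484 × 139 = 260.0 kN.
Base metal shear (8 mm plate): yield φR_n = 1.0×0.6×350×8×139 = 233.5 kN; rupture φR_n = 0.75×0.6×450×8×139 = 225.2 kN; take 225.2 kN (rupture).
Tension yield (gross): A_g = 68×8 = 544 mm². φR_n = 0.90 × 350 × 544 = 171.4 kN.
Governing: min(260.0, 225.2, 171.4) = 171.4 kN → gross-section yield.

171.4 kN (gross-section yield governs)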